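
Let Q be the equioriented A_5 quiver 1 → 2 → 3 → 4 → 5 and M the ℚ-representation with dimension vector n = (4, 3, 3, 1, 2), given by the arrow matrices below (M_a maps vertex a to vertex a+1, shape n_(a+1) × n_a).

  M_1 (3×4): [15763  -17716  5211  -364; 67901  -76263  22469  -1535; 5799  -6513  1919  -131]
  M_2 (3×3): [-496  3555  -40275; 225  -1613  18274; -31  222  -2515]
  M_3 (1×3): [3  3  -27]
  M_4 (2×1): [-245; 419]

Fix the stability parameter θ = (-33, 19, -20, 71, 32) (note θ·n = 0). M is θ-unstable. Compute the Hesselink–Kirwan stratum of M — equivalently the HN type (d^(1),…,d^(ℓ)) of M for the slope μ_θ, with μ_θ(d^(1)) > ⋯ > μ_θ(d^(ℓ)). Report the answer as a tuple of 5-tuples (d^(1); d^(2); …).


Barcode: M ≅ I[1,1], I[1,3]^2, I[1,5], I[5,5]. HN layers by μ_θ (4 steps, strictly decreasing):
  μ^(1)=103/2; μ^(2)=32; μ^(3)=-1/2; μ^(4)=-33

((0, 0, 0, 1, 1); (0, 0, 0, 0, 1); (0, 3, 3, 0, 0); (4, 0, 0, 0, 0))


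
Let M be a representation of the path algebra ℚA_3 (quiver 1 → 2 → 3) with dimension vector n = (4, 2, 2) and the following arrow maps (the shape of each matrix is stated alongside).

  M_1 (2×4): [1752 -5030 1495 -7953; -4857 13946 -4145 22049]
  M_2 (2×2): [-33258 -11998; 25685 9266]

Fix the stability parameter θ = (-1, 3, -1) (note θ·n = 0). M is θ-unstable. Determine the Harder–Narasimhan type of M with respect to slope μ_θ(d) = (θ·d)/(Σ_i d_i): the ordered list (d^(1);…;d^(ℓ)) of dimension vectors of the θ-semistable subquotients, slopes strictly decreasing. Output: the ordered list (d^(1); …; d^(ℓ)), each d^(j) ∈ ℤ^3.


Via rank(M_{q-1}∘⋯∘M_p): M ≅ I[1,1]^2, I[1,3]^2.
μ_θ-semistable layers: μ^(1)=1; μ^(2)=-1

((0, 2, 2); (4, 0, 0))


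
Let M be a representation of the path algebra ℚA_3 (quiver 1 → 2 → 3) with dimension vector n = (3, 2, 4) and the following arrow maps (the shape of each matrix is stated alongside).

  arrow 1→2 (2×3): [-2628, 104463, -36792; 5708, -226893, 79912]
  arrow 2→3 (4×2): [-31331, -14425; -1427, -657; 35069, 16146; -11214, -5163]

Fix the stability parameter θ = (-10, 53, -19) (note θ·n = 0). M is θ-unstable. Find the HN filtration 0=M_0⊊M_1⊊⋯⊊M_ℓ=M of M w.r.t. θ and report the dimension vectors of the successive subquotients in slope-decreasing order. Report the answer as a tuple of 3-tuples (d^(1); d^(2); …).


Via rank(M_{q-1}∘⋯∘M_p): M ≅ I[1,1]^2, I[1,3], I[2,3], I[3,3]^2.
μ_θ-semistable layers: μ^(1)=17; μ^(2)=-10; μ^(3)=-19

((0, 2, 2); (3, 0, 0); (0, 0, 2))


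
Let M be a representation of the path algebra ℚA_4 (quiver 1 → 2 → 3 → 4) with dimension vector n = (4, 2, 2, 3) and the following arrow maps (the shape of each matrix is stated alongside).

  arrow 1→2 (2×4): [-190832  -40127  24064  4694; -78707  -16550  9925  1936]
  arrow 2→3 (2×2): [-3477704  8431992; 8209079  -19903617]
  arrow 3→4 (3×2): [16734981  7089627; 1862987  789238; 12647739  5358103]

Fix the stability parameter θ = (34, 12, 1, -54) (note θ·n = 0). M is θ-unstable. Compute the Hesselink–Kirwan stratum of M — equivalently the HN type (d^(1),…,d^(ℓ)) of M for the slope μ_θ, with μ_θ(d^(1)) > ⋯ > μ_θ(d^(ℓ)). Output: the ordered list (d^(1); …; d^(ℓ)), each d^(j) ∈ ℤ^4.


Interval decomposition of M: I[1,1]^2, I[1,2], I[1,4], I[3,4], I[4,4].
HN type (ℓ=5): μ^(1)=34; μ^(2)=23; μ^(3)=-7/4; μ^(4)=-53/2; μ^(5)=-54

((2, 0, 0, 0); (1, 1, 0, 0); (1, 1, 1, 1); (0, 0, 1, 1); (0, 0, 0, 1))


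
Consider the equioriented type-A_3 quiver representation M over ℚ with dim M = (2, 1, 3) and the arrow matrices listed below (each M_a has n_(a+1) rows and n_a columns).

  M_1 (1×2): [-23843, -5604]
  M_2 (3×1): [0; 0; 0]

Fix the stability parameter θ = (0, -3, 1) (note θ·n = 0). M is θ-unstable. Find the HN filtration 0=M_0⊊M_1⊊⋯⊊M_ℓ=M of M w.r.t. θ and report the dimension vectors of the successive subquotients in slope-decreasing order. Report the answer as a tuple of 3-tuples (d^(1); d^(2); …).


Via rank(M_{q-1}∘⋯∘M_p): M ≅ I[1,1], I[1,2], I[3,3]^3.
μ_θ-semistable layers: μ^(1)=1; μ^(2)=0; μ^(3)=-3/2

((0, 0, 3); (1, 0, 0); (1, 1, 0))


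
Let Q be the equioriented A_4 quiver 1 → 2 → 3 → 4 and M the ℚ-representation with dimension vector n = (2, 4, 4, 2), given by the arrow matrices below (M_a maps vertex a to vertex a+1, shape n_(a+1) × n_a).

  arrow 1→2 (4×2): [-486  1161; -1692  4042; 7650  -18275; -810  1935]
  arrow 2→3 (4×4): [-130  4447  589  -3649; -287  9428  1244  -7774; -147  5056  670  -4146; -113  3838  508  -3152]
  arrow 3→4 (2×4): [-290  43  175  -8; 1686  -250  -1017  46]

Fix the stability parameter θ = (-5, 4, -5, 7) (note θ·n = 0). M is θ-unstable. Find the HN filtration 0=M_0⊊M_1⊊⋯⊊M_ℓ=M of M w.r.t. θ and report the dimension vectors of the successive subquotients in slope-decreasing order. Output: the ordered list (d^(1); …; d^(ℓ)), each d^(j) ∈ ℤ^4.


Barcode: M ≅ I[1,1], I[1,4], I[2,2], I[2,3], I[2,4], I[3,3]. HN layers by μ_θ (4 steps, strictly decreasing):
  μ^(1)=7; μ^(2)=4; μ^(3)=-1/2; μ^(4)=-5

((0, 0, 0, 2); (0, 1, 0, 0); (0, 3, 3, 0); (2, 0, 1, 0))


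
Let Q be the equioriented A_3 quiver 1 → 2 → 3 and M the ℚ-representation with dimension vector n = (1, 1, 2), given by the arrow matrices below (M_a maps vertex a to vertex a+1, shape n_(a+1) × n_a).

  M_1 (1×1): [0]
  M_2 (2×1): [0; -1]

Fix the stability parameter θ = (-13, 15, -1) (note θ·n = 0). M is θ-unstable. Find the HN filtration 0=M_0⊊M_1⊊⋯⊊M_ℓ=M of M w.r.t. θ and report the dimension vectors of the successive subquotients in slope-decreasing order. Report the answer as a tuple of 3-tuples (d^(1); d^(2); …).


Barcode: M ≅ I[1,1], I[2,3], I[3,3]. HN layers by μ_θ (3 steps, strictly decreasing):
  μ^(1)=7; μ^(2)=-1; μ^(3)=-13

((0, 1, 1); (0, 0, 1); (1, 0, 0))


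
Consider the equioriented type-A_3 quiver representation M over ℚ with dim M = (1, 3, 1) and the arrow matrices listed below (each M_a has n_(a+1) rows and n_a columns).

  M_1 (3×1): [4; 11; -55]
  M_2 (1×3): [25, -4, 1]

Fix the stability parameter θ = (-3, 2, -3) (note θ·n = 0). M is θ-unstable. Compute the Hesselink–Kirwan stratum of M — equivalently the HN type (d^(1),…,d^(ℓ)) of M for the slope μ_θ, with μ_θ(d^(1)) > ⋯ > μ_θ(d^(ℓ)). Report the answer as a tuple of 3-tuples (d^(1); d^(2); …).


Via rank(M_{q-1}∘⋯∘M_p): M ≅ I[1,3], I[2,2]^2.
μ_θ-semistable layers: μ^(1)=2; μ^(2)=-1/2; μ^(3)=-3

((0, 2, 0); (0, 1, 1); (1, 0, 0))


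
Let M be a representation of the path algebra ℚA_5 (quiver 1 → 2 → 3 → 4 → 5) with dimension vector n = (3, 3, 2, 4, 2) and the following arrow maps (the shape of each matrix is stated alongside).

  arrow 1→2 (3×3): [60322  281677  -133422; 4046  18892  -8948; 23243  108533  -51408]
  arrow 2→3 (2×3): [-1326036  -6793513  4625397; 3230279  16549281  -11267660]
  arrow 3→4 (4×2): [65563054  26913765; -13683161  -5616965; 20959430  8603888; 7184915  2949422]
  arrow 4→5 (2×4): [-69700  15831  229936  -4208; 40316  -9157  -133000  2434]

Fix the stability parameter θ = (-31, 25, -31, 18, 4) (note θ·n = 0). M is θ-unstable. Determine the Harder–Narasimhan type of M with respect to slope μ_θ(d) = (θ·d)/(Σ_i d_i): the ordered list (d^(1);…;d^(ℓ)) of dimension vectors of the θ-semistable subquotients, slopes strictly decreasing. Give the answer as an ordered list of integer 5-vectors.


Via rank(M_{q-1}∘⋯∘M_p): M ≅ I[1,1], I[1,5]^2, I[2,2], I[4,4]^2.
μ_θ-semistable layers: μ^(1)=25; μ^(2)=18; μ^(3)=11; μ^(4)=-3; μ^(5)=-31

((0, 1, 0, 0, 0); (0, 0, 0, 2, 0); (0, 0, 0, 2, 2); (0, 2, 2, 0, 0); (3, 0, 0, 0, 0))


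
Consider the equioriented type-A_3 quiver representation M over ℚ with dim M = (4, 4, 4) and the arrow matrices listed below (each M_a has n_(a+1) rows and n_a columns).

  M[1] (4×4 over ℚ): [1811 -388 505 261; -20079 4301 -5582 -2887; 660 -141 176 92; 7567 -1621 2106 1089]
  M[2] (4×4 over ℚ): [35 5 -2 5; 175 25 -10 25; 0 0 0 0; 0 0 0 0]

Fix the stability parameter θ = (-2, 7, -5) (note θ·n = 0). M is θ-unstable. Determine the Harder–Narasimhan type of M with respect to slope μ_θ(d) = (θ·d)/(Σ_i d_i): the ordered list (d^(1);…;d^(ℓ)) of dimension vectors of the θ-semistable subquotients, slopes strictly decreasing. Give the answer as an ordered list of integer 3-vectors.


Interval decomposition of M: I[1,2]^3, I[1,3], I[3,3]^3.
HN type (ℓ=4): μ^(1)=7; μ^(2)=1; μ^(3)=-2; μ^(4)=-5

((0, 3, 0); (0, 1, 1); (4, 0, 0); (0, 0, 3))


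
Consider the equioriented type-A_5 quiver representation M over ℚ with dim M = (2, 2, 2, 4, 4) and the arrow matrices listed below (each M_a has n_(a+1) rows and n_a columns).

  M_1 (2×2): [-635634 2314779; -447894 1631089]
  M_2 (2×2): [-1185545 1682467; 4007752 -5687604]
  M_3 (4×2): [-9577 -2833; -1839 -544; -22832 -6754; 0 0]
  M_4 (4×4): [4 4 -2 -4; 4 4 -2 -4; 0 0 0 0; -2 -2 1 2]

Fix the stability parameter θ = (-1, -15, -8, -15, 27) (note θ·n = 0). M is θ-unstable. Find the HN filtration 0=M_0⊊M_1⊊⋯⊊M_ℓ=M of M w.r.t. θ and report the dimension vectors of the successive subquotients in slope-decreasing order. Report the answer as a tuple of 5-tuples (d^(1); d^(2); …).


Interval decomposition of M: I[1,1], I[1,4], I[2,4], I[4,4], I[4,5], I[5,5]^3.
HN type (ℓ=5): μ^(1)=27; μ^(2)=-1; μ^(3)=-39/4; μ^(4)=-23/2; μ^(5)=-15

((0, 0, 0, 0, 4); (1, 0, 0, 0, 0); (1, 1, 1, 1, 0); (0, 0, 1, 1, 0); (0, 1, 0, 2, 0))


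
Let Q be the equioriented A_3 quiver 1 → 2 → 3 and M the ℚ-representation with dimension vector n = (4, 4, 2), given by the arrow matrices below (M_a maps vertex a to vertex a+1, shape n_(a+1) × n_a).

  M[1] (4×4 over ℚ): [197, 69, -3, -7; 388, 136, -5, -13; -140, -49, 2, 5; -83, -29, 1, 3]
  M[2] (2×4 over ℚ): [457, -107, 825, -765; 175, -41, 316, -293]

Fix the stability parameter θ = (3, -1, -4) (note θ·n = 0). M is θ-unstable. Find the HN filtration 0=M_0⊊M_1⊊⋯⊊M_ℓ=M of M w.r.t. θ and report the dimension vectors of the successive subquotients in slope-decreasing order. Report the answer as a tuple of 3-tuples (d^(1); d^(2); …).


Barcode: M ≅ I[1,1], I[1,2], I[1,3]^2, I[2,2]. HN layers by μ_θ (4 steps, strictly decreasing):
  μ^(1)=3; μ^(2)=1; μ^(3)=-2/3; μ^(4)=-1

((1, 0, 0); (1, 1, 0); (2, 2, 2); (0, 1, 0))


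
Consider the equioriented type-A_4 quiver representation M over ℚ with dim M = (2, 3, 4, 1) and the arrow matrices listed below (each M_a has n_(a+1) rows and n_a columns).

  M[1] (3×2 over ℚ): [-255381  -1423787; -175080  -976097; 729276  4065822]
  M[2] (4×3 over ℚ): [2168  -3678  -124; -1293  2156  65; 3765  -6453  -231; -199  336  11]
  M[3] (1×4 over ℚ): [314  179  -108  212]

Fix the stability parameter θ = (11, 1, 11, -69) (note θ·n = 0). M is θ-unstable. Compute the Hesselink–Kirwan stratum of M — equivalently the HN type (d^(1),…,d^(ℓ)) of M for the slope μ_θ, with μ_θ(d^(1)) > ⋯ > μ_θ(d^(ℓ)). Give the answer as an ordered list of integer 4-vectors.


Via rank(M_{q-1}∘⋯∘M_p): M ≅ I[1,3], I[1,4], I[2,2], I[3,3]^2.
μ_θ-semistable layers: μ^(1)=11; μ^(2)=6; μ^(3)=1; μ^(4)=-23/2

((0, 0, 3, 0); (1, 1, 0, 0); (0, 1, 0, 0); (1, 1, 1, 1))


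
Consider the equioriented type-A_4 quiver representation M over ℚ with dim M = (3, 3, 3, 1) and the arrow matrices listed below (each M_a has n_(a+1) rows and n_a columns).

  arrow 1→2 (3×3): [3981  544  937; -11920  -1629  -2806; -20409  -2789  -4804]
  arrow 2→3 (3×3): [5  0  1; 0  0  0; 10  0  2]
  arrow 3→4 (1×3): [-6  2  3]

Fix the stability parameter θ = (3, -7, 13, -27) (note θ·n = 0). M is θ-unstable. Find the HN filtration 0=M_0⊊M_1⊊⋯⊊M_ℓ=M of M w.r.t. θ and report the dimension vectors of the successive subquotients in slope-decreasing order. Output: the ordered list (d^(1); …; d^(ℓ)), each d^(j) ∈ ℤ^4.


Via rank(M_{q-1}∘⋯∘M_p): M ≅ I[1,2]^2, I[1,3], I[3,3], I[3,4].
μ_θ-semistable layers: μ^(1)=13; μ^(2)=-2; μ^(3)=-7

((0, 0, 2, 0); (3, 3, 0, 0); (0, 0, 1, 1))


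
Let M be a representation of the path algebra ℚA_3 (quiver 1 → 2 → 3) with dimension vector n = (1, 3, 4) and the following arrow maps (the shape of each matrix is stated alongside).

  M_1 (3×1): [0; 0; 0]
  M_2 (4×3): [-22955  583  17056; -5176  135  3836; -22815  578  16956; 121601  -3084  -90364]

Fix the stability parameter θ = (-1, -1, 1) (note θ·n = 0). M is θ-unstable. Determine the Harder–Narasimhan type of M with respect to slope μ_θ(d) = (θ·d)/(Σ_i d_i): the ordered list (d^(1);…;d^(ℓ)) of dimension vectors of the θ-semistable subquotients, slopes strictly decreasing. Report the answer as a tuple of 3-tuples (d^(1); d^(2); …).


Barcode: M ≅ I[1,1], I[2,2], I[2,3]^2, I[3,3]^2. HN layers by μ_θ (2 steps, strictly decreasing):
  μ^(1)=1; μ^(2)=-1

((0, 0, 4); (1, 3, 0))


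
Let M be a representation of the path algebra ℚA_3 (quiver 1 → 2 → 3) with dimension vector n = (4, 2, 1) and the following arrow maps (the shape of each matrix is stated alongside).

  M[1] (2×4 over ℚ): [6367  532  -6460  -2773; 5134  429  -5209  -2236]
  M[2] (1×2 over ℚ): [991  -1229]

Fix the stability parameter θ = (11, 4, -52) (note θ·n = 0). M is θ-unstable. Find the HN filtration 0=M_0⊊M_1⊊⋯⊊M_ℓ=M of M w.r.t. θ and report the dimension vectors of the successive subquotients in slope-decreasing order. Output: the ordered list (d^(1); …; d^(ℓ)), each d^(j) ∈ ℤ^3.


Via rank(M_{q-1}∘⋯∘M_p): M ≅ I[1,1]^2, I[1,2], I[1,3].
μ_θ-semistable layers: μ^(1)=11; μ^(2)=15/2; μ^(3)=-37/3

((2, 0, 0); (1, 1, 0); (1, 1, 1))


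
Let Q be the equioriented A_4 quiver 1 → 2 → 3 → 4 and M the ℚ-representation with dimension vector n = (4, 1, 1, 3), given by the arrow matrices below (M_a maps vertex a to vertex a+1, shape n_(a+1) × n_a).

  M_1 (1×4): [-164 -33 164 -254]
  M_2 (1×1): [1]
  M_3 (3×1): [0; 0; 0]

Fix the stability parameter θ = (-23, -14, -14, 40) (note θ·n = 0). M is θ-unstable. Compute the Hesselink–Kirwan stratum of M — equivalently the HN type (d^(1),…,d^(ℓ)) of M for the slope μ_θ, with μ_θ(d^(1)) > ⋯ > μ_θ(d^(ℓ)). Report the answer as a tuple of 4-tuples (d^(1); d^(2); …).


Via rank(M_{q-1}∘⋯∘M_p): M ≅ I[1,1]^3, I[1,3], I[4,4]^3.
μ_θ-semistable layers: μ^(1)=40; μ^(2)=-14; μ^(3)=-23

((0, 0, 0, 3); (0, 1, 1, 0); (4, 0, 0, 0))


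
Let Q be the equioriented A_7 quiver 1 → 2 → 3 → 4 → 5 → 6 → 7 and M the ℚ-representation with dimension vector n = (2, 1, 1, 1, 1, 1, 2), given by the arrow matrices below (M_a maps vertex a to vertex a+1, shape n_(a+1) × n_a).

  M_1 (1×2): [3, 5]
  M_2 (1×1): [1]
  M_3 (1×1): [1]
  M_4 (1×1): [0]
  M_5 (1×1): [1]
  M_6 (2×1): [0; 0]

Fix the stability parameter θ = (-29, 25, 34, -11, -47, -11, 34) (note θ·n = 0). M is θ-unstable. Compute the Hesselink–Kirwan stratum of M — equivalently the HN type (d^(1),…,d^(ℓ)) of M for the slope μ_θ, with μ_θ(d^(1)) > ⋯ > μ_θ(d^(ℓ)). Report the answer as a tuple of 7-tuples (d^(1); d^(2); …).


Via rank(M_{q-1}∘⋯∘M_p): M ≅ I[1,1], I[1,4], I[5,6], I[7,7]^2.
μ_θ-semistable layers: μ^(1)=34; μ^(2)=16; μ^(3)=-11; μ^(4)=-29; μ^(5)=-47

((0, 0, 0, 0, 0, 0, 2); (0, 1, 1, 1, 0, 0, 0); (0, 0, 0, 0, 0, 1, 0); (2, 0, 0, 0, 0, 0, 0); (0, 0, 0, 0, 1, 0, 0))


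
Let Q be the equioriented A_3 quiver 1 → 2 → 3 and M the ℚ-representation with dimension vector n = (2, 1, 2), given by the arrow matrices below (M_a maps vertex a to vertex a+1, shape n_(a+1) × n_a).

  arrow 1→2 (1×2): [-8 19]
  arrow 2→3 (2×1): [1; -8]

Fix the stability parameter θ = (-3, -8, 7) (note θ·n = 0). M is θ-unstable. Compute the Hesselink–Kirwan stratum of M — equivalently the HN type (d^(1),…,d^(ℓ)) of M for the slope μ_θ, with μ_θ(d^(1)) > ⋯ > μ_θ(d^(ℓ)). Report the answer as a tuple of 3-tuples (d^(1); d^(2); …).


Via rank(M_{q-1}∘⋯∘M_p): M ≅ I[1,1], I[1,3], I[3,3].
μ_θ-semistable layers: μ^(1)=7; μ^(2)=-3; μ^(3)=-11/2

((0, 0, 2); (1, 0, 0); (1, 1, 0))


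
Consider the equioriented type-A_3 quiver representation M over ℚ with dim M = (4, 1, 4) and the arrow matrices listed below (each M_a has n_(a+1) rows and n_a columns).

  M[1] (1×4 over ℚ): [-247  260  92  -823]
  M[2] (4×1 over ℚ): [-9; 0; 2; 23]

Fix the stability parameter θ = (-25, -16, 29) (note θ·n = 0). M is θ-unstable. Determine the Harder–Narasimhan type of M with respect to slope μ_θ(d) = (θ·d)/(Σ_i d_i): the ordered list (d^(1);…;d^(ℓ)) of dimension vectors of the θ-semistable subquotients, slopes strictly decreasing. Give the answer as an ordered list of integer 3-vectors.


Barcode: M ≅ I[1,1]^3, I[1,3], I[3,3]^3. HN layers by μ_θ (3 steps, strictly decreasing):
  μ^(1)=29; μ^(2)=-16; μ^(3)=-25

((0, 0, 4); (0, 1, 0); (4, 0, 0))


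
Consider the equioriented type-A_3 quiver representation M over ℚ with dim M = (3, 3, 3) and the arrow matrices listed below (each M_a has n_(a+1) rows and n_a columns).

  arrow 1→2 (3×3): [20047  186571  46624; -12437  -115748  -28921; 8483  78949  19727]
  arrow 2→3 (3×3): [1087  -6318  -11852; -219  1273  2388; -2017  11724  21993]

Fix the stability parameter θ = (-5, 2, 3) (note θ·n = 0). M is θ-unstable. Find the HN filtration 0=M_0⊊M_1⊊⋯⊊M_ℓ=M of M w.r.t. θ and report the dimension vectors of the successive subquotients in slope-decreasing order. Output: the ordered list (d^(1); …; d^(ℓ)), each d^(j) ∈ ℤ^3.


Barcode: M ≅ I[1,3]^3. HN layers by μ_θ (3 steps, strictly decreasing):
  μ^(1)=3; μ^(2)=2; μ^(3)=-5

((0, 0, 3); (0, 3, 0); (3, 0, 0))


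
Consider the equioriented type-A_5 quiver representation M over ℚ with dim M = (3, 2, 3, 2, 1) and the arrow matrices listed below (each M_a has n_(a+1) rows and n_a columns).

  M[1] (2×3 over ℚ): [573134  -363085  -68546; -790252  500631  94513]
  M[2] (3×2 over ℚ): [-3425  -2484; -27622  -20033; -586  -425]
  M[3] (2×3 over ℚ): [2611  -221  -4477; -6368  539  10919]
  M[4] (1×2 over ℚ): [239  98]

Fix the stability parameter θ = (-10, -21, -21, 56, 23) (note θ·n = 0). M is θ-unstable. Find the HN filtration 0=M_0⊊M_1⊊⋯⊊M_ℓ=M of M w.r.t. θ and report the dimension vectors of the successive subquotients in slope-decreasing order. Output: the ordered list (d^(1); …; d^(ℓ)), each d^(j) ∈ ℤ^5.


Via rank(M_{q-1}∘⋯∘M_p): M ≅ I[1,1], I[1,4], I[1,5], I[3,3].
μ_θ-semistable layers: μ^(1)=56; μ^(2)=79/2; μ^(3)=-10; μ^(4)=-52/3; μ^(5)=-21

((0, 0, 0, 1, 0); (0, 0, 0, 1, 1); (1, 0, 0, 0, 0); (2, 2, 2, 0, 0); (0, 0, 1, 0, 0))


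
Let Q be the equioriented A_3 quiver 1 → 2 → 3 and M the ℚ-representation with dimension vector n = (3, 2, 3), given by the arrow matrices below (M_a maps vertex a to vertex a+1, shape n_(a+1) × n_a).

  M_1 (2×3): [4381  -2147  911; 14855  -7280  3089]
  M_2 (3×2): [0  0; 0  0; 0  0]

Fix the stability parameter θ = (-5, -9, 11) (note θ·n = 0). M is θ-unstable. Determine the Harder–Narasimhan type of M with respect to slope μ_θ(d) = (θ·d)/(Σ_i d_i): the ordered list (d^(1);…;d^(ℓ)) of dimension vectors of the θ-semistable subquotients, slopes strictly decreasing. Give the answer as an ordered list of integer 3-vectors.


Interval decomposition of M: I[1,1], I[1,2]^2, I[3,3]^3.
HN type (ℓ=3): μ^(1)=11; μ^(2)=-5; μ^(3)=-7

((0, 0, 3); (1, 0, 0); (2, 2, 0))


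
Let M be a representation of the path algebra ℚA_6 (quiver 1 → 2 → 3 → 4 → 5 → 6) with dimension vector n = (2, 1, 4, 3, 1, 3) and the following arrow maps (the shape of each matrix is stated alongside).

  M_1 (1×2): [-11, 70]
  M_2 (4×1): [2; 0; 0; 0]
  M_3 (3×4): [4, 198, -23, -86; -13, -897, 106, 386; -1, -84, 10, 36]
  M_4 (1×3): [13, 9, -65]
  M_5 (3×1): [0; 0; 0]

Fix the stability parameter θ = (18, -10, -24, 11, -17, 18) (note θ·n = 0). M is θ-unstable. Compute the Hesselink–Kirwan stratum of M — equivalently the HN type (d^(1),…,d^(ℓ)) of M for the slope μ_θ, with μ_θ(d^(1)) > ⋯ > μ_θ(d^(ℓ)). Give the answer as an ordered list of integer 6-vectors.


Via rank(M_{q-1}∘⋯∘M_p): M ≅ I[1,1], I[1,4], I[3,3], I[3,4], I[3,5], I[6,6]^3.
μ_θ-semistable layers: μ^(1)=18; μ^(2)=11; μ^(3)=-3; μ^(4)=-16/3; μ^(5)=-24

((1, 0, 0, 0, 0, 3); (0, 0, 0, 2, 0, 0); (0, 0, 0, 1, 1, 0); (1, 1, 1, 0, 0, 0); (0, 0, 3, 0, 0, 0))


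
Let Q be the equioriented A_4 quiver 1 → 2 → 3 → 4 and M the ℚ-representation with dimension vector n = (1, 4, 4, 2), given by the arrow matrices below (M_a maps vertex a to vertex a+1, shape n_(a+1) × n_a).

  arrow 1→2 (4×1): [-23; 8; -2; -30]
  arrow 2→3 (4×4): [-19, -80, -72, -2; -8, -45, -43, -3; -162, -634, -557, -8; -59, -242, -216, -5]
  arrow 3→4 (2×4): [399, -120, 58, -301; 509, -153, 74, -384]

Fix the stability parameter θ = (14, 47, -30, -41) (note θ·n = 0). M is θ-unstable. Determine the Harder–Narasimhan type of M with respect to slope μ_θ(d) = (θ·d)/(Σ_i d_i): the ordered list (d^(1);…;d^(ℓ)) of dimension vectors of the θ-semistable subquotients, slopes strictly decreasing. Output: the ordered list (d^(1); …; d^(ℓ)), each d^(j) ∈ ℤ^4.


Via rank(M_{q-1}∘⋯∘M_p): M ≅ I[1,4], I[2,3]^2, I[2,4].
μ_θ-semistable layers: μ^(1)=17/2; μ^(2)=-5/2; μ^(3)=-8

((0, 2, 2, 0); (1, 1, 1, 1); (0, 1, 1, 1))


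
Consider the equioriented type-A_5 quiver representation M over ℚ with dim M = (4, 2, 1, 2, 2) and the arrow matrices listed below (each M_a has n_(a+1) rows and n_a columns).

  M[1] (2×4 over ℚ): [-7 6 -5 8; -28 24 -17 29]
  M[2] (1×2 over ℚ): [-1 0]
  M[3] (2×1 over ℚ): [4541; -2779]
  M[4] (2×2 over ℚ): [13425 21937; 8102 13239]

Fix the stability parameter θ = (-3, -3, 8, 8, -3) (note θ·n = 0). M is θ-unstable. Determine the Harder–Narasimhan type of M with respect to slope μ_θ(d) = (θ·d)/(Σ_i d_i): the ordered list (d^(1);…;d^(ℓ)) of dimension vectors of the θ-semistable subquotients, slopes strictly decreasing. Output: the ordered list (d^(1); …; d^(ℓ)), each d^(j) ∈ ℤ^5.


Barcode: M ≅ I[1,1]^2, I[1,2], I[1,5], I[4,5]. HN layers by μ_θ (3 steps, strictly decreasing):
  μ^(1)=13/3; μ^(2)=5/2; μ^(3)=-3

((0, 0, 1, 1, 1); (0, 0, 0, 1, 1); (4, 2, 0, 0, 0))


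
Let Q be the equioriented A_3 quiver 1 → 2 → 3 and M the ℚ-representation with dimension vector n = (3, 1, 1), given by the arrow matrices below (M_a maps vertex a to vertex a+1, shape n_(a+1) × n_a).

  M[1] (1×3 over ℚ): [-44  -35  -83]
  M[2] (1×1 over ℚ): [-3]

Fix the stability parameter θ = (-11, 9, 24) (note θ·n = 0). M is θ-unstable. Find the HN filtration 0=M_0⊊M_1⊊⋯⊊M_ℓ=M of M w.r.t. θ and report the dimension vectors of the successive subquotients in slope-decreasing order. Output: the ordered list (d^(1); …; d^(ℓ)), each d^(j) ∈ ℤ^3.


Interval decomposition of M: I[1,1]^2, I[1,3].
HN type (ℓ=3): μ^(1)=24; μ^(2)=9; μ^(3)=-11

((0, 0, 1); (0, 1, 0); (3, 0, 0))


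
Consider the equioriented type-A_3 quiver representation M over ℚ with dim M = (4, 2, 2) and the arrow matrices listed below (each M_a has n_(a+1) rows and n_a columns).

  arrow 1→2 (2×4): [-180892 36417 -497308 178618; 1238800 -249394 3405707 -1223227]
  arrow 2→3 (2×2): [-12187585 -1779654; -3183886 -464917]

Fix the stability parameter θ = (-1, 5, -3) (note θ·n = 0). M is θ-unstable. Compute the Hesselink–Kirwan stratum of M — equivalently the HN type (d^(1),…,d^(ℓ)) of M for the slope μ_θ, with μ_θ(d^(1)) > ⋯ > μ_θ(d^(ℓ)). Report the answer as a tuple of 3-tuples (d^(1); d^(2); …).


Via rank(M_{q-1}∘⋯∘M_p): M ≅ I[1,1]^2, I[1,3]^2.
μ_θ-semistable layers: μ^(1)=1; μ^(2)=-1

((0, 2, 2); (4, 0, 0))


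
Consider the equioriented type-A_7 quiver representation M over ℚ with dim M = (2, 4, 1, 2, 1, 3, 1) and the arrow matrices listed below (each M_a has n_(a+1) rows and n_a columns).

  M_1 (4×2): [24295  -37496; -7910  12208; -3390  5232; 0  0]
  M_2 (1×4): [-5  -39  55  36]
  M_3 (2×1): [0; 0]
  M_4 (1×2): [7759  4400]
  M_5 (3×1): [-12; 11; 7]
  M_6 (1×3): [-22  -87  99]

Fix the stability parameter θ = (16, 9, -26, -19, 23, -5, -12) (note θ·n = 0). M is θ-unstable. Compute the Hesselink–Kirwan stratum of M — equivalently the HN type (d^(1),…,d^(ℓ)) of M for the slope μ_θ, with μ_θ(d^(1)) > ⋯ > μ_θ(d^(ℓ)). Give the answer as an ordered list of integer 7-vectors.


Interval decomposition of M: I[1,1], I[1,3], I[2,2]^3, I[4,4], I[4,6], I[6,6], I[6,7].
HN type (ℓ=6): μ^(1)=16; μ^(2)=9; μ^(3)=-1/3; μ^(4)=-5; μ^(5)=-17/2; μ^(6)=-19

((1, 0, 0, 0, 0, 0, 0); (0, 3, 0, 0, 1, 1, 0); (1, 1, 1, 0, 0, 0, 0); (0, 0, 0, 0, 0, 1, 0); (0, 0, 0, 0, 0, 1, 1); (0, 0, 0, 2, 0, 0, 0))


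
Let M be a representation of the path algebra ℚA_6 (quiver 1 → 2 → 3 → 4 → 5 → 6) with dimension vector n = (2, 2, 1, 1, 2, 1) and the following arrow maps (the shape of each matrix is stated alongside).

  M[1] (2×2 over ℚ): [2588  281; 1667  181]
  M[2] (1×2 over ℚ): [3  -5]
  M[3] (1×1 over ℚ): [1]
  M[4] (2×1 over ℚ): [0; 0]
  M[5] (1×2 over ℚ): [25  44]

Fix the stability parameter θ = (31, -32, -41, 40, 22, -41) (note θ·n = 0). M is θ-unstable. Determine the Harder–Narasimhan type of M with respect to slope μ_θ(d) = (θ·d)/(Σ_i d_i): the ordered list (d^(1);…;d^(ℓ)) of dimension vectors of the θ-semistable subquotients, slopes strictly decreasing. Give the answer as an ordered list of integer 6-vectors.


Via rank(M_{q-1}∘⋯∘M_p): M ≅ I[1,2], I[1,4], I[5,5], I[5,6].
μ_θ-semistable layers: μ^(1)=40; μ^(2)=22; μ^(3)=-1/2; μ^(4)=-19/2; μ^(5)=-14

((0, 0, 0, 1, 0, 0); (0, 0, 0, 0, 1, 0); (1, 1, 0, 0, 0, 0); (0, 0, 0, 0, 1, 1); (1, 1, 1, 0, 0, 0))


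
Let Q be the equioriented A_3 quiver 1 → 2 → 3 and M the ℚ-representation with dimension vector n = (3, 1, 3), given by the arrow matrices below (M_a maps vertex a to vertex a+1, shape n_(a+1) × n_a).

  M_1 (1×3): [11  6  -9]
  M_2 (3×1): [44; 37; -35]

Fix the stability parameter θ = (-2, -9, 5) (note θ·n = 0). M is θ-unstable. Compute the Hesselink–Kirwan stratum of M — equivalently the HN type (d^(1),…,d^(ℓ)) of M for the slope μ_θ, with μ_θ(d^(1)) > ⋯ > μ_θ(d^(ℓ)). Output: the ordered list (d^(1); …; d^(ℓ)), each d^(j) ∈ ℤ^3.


Via rank(M_{q-1}∘⋯∘M_p): M ≅ I[1,1]^2, I[1,3], I[3,3]^2.
μ_θ-semistable layers: μ^(1)=5; μ^(2)=-2; μ^(3)=-11/2

((0, 0, 3); (2, 0, 0); (1, 1, 0))


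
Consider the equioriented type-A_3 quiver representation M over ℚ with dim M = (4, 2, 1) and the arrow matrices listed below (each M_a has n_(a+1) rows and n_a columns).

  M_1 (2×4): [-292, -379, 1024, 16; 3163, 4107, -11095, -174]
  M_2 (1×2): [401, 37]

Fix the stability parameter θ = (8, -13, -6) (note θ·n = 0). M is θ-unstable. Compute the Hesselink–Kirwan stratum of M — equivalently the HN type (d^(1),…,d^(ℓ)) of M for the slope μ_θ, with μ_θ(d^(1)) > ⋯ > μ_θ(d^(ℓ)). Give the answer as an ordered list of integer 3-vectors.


Via rank(M_{q-1}∘⋯∘M_p): M ≅ I[1,1]^2, I[1,2], I[1,3].
μ_θ-semistable layers: μ^(1)=8; μ^(2)=-5/2; μ^(3)=-11/3

((2, 0, 0); (1, 1, 0); (1, 1, 1))


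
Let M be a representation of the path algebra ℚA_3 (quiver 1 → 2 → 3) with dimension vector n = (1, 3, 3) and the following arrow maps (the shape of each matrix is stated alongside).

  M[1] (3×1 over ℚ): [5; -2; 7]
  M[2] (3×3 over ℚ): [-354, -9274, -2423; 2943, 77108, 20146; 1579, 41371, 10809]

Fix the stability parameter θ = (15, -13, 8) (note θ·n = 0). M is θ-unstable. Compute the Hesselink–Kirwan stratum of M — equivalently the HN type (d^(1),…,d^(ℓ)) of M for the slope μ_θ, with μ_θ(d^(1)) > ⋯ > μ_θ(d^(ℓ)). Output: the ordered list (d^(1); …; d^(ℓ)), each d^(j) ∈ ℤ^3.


Barcode: M ≅ I[1,3], I[2,3]^2. HN layers by μ_θ (3 steps, strictly decreasing):
  μ^(1)=8; μ^(2)=1; μ^(3)=-13

((0, 0, 3); (1, 1, 0); (0, 2, 0))


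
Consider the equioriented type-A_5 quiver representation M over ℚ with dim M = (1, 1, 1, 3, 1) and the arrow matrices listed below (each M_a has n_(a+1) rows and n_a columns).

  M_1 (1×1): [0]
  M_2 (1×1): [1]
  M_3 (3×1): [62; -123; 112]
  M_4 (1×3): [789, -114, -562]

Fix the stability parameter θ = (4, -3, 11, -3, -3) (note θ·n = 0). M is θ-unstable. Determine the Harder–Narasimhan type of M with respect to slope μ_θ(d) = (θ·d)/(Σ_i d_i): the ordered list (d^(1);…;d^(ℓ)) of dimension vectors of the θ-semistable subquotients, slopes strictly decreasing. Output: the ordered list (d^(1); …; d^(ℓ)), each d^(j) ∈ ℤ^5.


Interval decomposition of M: I[1,1], I[2,5], I[4,4]^2.
HN type (ℓ=3): μ^(1)=4; μ^(2)=5/3; μ^(3)=-3

((1, 0, 0, 0, 0); (0, 0, 1, 1, 1); (0, 1, 0, 2, 0))


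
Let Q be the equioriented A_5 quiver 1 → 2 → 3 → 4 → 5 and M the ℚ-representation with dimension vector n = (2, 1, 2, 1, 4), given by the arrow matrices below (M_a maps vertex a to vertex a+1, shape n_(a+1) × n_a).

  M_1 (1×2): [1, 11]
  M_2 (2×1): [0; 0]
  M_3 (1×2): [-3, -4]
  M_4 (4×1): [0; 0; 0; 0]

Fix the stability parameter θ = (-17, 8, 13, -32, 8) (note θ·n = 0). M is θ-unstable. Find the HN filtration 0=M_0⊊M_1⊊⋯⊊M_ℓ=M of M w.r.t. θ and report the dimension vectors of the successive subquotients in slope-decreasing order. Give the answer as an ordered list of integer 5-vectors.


Interval decomposition of M: I[1,1], I[1,2], I[3,3], I[3,4], I[5,5]^4.
HN type (ℓ=4): μ^(1)=13; μ^(2)=8; μ^(3)=-19/2; μ^(4)=-17

((0, 0, 1, 0, 0); (0, 1, 0, 0, 4); (0, 0, 1, 1, 0); (2, 0, 0, 0, 0))


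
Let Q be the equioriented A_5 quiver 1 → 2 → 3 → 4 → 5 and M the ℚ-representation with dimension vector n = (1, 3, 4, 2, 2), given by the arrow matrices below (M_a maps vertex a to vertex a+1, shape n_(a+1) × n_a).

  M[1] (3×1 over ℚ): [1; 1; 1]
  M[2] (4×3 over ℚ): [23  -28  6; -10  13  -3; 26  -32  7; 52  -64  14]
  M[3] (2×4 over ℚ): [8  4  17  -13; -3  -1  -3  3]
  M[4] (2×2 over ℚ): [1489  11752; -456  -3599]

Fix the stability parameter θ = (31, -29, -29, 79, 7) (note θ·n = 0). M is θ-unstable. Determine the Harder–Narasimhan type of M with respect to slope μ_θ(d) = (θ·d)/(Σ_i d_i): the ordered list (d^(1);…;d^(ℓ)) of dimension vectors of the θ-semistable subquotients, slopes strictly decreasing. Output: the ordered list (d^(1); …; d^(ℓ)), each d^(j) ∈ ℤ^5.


Interval decomposition of M: I[1,5], I[2,3], I[2,5], I[3,3].
HN type (ℓ=3): μ^(1)=43; μ^(2)=-9; μ^(3)=-29

((0, 0, 0, 2, 2); (1, 1, 1, 0, 0); (0, 2, 3, 0, 0))


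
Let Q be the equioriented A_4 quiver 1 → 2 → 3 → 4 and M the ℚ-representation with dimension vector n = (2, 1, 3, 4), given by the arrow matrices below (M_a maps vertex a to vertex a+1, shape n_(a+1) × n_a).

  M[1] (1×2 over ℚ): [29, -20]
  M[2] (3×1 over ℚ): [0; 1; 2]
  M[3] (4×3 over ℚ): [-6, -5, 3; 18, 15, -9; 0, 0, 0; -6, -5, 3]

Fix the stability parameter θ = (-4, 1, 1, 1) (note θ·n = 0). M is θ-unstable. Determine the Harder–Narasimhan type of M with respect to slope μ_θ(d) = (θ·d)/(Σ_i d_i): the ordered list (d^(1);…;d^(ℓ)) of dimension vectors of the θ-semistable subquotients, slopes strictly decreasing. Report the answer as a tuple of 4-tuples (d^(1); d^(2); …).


Interval decomposition of M: I[1,1], I[1,4], I[3,3]^2, I[4,4]^3.
HN type (ℓ=2): μ^(1)=1; μ^(2)=-4

((0, 1, 3, 4); (2, 0, 0, 0))


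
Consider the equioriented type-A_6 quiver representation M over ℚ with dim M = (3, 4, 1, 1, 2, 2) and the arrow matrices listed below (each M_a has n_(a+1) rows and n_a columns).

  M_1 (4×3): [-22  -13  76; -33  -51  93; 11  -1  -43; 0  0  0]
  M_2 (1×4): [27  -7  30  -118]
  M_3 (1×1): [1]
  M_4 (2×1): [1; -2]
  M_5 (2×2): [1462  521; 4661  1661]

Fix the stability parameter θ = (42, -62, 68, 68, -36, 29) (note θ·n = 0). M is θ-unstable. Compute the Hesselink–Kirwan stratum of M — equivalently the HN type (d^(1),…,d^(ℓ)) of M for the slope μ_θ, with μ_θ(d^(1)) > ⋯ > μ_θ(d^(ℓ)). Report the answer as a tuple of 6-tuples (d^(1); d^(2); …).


Interval decomposition of M: I[1,1], I[1,2], I[1,6], I[2,2]^2, I[5,6].
HN type (ℓ=6): μ^(1)=42; μ^(2)=129/4; μ^(3)=29; μ^(4)=-10; μ^(5)=-36; μ^(6)=-62

((1, 0, 0, 0, 0, 0); (0, 0, 1, 1, 1, 1); (0, 0, 0, 0, 0, 1); (2, 2, 0, 0, 0, 0); (0, 0, 0, 0, 1, 0); (0, 2, 0, 0, 0, 0))


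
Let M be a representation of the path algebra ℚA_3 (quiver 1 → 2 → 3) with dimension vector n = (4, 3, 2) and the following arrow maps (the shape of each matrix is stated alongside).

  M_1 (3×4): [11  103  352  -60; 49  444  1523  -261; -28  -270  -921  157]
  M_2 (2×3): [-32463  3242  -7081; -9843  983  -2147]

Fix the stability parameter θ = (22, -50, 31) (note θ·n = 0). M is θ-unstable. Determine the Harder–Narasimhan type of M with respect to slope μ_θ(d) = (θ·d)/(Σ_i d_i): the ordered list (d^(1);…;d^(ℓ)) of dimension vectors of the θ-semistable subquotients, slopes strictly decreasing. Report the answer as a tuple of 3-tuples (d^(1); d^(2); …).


Interval decomposition of M: I[1,1], I[1,2], I[1,3]^2.
HN type (ℓ=3): μ^(1)=31; μ^(2)=22; μ^(3)=-14

((0, 0, 2); (1, 0, 0); (3, 3, 0))


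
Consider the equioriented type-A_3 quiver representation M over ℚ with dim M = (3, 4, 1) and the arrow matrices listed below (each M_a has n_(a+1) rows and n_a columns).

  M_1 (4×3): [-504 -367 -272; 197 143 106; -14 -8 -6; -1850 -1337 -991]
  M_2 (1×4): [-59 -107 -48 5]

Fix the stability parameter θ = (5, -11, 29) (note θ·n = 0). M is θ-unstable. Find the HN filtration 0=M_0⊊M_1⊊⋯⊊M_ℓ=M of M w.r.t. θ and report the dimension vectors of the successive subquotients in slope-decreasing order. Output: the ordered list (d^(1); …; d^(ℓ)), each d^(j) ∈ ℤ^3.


Interval decomposition of M: I[1,2]^2, I[1,3], I[2,2].
HN type (ℓ=3): μ^(1)=29; μ^(2)=-3; μ^(3)=-11

((0, 0, 1); (3, 3, 0); (0, 1, 0))


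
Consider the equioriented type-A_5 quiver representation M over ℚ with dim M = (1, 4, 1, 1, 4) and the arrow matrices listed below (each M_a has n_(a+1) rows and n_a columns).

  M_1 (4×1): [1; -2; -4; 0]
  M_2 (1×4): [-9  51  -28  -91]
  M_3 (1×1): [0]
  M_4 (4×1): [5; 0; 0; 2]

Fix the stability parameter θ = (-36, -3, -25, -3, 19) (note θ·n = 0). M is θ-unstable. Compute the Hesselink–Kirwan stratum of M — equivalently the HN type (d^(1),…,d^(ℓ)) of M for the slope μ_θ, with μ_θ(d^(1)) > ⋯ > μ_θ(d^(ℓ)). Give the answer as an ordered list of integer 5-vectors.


Barcode: M ≅ I[1,3], I[2,2]^3, I[4,5], I[5,5]^3. HN layers by μ_θ (4 steps, strictly decreasing):
  μ^(1)=19; μ^(2)=-3; μ^(3)=-14; μ^(4)=-36

((0, 0, 0, 0, 4); (0, 3, 0, 1, 0); (0, 1, 1, 0, 0); (1, 0, 0, 0, 0))


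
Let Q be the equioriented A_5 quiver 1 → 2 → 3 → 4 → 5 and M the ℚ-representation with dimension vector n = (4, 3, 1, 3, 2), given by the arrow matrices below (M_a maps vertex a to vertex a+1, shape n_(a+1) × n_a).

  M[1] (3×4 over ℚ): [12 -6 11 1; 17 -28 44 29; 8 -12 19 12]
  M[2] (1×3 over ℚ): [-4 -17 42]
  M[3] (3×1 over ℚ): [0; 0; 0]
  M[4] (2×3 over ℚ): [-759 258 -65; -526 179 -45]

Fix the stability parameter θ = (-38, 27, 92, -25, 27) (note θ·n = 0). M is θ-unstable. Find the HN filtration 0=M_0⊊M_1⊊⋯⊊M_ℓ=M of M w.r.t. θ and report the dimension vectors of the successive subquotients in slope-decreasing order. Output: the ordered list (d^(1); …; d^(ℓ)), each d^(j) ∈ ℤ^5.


Via rank(M_{q-1}∘⋯∘M_p): M ≅ I[1,1], I[1,2]^2, I[1,3], I[4,4], I[4,5]^2.
μ_θ-semistable layers: μ^(1)=92; μ^(2)=27; μ^(3)=-25; μ^(4)=-38

((0, 0, 1, 0, 0); (0, 3, 0, 0, 2); (0, 0, 0, 3, 0); (4, 0, 0, 0, 0))


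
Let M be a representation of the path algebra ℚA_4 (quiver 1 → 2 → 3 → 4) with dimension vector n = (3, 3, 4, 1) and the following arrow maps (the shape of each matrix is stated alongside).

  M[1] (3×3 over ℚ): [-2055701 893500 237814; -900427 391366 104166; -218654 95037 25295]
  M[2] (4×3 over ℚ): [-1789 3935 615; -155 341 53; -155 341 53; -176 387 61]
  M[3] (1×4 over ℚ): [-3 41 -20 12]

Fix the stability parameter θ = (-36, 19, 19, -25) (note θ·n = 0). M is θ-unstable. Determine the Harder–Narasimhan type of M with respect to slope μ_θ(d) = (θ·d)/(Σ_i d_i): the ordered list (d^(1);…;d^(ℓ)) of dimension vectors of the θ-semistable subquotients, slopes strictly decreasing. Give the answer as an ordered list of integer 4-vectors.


Via rank(M_{q-1}∘⋯∘M_p): M ≅ I[1,2], I[1,3]^2, I[3,3], I[3,4].
μ_θ-semistable layers: μ^(1)=19; μ^(2)=-3; μ^(3)=-36

((0, 3, 3, 0); (0, 0, 1, 1); (3, 0, 0, 0))


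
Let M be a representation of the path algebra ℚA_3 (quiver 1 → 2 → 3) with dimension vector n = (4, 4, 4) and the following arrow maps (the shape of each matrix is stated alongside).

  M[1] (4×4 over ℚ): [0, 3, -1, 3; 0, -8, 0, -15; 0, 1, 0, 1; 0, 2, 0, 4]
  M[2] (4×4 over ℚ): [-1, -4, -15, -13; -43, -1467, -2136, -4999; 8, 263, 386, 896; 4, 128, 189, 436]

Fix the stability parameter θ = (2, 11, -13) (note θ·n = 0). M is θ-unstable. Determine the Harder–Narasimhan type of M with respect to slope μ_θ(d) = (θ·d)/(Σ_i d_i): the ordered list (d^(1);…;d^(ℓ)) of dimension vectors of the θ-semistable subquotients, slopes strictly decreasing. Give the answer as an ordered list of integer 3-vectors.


Via rank(M_{q-1}∘⋯∘M_p): M ≅ I[1,1], I[1,3]^3, I[2,2], I[3,3].
μ_θ-semistable layers: μ^(1)=11; μ^(2)=2; μ^(3)=0; μ^(4)=-13

((0, 1, 0); (1, 0, 0); (3, 3, 3); (0, 0, 1))


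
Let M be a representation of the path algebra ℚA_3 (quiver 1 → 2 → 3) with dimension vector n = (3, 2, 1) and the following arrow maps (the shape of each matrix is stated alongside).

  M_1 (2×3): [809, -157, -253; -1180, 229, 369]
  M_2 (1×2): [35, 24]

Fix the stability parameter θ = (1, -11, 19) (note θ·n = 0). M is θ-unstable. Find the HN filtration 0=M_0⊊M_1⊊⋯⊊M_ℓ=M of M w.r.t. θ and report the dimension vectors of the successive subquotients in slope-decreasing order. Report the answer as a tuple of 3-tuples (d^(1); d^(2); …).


Interval decomposition of M: I[1,1], I[1,2], I[1,3].
HN type (ℓ=3): μ^(1)=19; μ^(2)=1; μ^(3)=-5

((0, 0, 1); (1, 0, 0); (2, 2, 0))


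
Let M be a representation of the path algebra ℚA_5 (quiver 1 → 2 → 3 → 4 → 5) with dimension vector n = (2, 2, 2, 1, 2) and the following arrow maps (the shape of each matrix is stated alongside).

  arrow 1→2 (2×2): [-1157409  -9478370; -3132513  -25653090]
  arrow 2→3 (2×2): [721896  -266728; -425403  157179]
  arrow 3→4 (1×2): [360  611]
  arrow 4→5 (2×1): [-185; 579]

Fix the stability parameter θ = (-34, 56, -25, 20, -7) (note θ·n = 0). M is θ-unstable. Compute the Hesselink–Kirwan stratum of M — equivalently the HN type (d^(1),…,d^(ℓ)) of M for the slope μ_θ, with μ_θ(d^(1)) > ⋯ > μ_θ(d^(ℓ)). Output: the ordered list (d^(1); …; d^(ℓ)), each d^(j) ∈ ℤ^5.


Interval decomposition of M: I[1,1], I[1,2], I[2,5], I[3,3], I[5,5].
HN type (ℓ=5): μ^(1)=56; μ^(2)=11; μ^(3)=-7; μ^(4)=-25; μ^(5)=-34

((0, 1, 0, 0, 0); (0, 1, 1, 1, 1); (0, 0, 0, 0, 1); (0, 0, 1, 0, 0); (2, 0, 0, 0, 0))


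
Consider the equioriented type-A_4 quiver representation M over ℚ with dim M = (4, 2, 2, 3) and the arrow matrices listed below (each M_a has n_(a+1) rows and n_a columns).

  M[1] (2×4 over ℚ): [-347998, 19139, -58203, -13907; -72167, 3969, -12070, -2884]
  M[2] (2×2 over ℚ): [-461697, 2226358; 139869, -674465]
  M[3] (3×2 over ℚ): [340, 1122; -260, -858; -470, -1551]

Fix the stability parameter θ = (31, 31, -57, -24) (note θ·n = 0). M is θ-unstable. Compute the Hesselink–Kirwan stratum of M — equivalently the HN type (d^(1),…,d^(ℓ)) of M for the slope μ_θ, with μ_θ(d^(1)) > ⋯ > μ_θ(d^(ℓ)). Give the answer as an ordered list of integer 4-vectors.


Via rank(M_{q-1}∘⋯∘M_p): M ≅ I[1,1]^2, I[1,3], I[1,4], I[4,4]^2.
μ_θ-semistable layers: μ^(1)=31; μ^(2)=5/3; μ^(3)=-19/4; μ^(4)=-24

((2, 0, 0, 0); (1, 1, 1, 0); (1, 1, 1, 1); (0, 0, 0, 2))
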